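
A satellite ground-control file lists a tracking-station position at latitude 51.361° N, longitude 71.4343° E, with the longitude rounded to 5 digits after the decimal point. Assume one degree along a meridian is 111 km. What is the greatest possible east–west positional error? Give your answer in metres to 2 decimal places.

0.35 metres

Rounding to 5 decimal places leaves the longitude within ±5e-06° of the true value.
Parallels shrink by cos φ, so at 51.361° a degree of longitude is 111000 × 0.6244 ≈ 69309.7 m.
So at most 5e-06° × 69309.7 ≈ 0.346548 m east–west.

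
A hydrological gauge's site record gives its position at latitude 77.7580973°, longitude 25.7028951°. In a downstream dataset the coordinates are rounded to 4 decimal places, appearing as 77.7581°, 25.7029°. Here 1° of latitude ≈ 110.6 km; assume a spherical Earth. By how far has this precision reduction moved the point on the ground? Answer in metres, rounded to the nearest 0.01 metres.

0.32 metres

Δlat = 77.7580973 − 77.7581 = -0.0000027°; Δlon = 25.7028951 − 25.7029 = -0.0000049°.
North–south shift: -0.0000027 × 110600 = -0.29862 m.
East–west at this latitude: -0.0000049° × 110600 × cos 77.7581° ≈ -0.0000049 × 23451.6 = -0.114913 m.
Combined displacement = (0.29862² + 0.114913²)^½ ≈ 0.319967 m.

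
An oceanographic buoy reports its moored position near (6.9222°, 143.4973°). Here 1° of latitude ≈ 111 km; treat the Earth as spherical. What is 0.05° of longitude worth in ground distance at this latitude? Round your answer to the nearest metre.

5510 metres

0.05° of longitude at 6.9222° is 0.05 × 111000 × cos 6.9222° ≈ 0.05 × 110191 = 5509.54 m.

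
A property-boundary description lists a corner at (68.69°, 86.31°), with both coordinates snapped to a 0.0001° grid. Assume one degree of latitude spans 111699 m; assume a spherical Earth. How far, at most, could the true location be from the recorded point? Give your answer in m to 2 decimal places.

5.94 m

With a 0.0001° grid the true value lies within half a step, ±0.0001°/2 = ±5e-05°, of the stored one.
Latitude error → 5e-05 × 111699 = 5.58495 m along the meridian.
E–W at 68.69°: 5e-05° × 111699 × cos 68.69° = 5e-05 × 111699 × 0.3634 ≈ 2.02965 m.
Worst case both components are at the extreme and orthogonal: √(5.58495² + 2.02965²) ≈ 5.94232 m.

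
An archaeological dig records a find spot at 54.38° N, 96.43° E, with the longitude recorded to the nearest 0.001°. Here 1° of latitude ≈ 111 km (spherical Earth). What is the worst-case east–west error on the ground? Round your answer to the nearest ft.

Rounding to 3 decimal places leaves the longitude within ±0.0005° of the true value.
One degree of longitude at 54.38° is 111000 × cos 54.38° ≈ 111000 × 0.5824 = 64647.2 m.
So at most 0.0005° × 64647.2 ≈ 32.3236 m east–west.
Converting: 32.3236 m × 3.2808 ft/m ≈ 106.05 ft.

106 ft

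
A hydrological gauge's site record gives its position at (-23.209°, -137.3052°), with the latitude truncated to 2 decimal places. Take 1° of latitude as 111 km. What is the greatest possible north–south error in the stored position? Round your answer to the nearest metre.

Truncating at 2 decimal places can drop up to a full unit in the last place, so the latitude may be off by as much as 0.01°.
Along the meridian that is 0.01° × 111000 m/° = 1110 m.

1110 metres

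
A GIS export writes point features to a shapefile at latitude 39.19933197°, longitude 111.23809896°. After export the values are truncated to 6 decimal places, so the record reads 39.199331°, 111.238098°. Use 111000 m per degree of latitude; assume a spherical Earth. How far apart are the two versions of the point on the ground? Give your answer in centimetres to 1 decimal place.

13.6 centimetres

Δlat = 39.19933197 − 39.199331 = +0.00000097°; Δlon = 111.23809896 − 111.238098 = +0.00000096°.
N–S: 0.00000097° × 111000 m/° = 0.10767 m.
E–W at 39.1993°: 0.00000096° × 111000 × cos 39.1993° = 0.00000096 × 111000 × 0.7750 ≈ 0.0825789 m.
Hypotenuse of the two orthogonal shifts: √(0.10767² + 0.0825789²) = 0.135691 m.
That is 0.135691 m = 13.569 cm.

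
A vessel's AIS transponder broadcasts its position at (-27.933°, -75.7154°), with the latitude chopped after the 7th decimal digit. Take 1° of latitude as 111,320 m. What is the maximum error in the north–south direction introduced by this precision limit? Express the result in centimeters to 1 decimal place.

Truncating at 7 decimal places can drop up to a full unit in the last place, so the latitude may be off by as much as 1e-07°.
Along the meridian that is 1e-07° × 111320 m/° = 0.011132 m.
That is 0.011132 m = 1.1132 cm.

1.1 centimeters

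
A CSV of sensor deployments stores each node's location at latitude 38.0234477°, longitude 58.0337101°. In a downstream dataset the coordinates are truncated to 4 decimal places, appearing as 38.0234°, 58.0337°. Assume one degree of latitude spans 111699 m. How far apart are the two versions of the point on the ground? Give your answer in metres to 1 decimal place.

5.4 metres

Δlat = 38.0234477 − 38.0234 = +0.0000477°; Δlon = 58.0337101 − 58.0337 = +0.0000101°.
N–S: 0.0000477° × 111699 m/° = 5.32804 m.
E–W at 38.0234°: 0.0000101° × 111699 × cos 38.0234° = 0.0000101 × 111699 × 0.7878 ≈ 0.888718 m.
Hypotenuse of the two orthogonal shifts: √(5.32804² + 0.888718²) = 5.40165 m.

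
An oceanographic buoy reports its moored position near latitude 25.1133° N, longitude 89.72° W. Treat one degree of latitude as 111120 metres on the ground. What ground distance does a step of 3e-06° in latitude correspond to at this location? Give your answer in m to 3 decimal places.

Along a meridian 3e-06° is 3e-06 × 111120 = 0.33336 m.

0.333 m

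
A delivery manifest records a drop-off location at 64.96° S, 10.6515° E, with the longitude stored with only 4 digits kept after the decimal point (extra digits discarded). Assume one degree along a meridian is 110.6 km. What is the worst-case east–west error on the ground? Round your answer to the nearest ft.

Truncating at 4 decimal places can drop up to a full unit in the last place, so the longitude may be off by as much as 0.0001°.
One degree of longitude at 64.96° is 110600 × cos 64.96° ≈ 110600 × 0.4233 = 46811.5 m.
East–west error: 0.0001° × 46811.5 m/° ≈ 4.68115 m.
Converting: 4.68115 m × 3.2808 ft/m ≈ 15.358 ft.

15 ft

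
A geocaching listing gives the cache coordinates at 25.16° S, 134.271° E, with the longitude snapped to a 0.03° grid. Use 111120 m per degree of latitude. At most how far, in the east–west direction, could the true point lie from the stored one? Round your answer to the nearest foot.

With a 0.03° grid the true value lies within half a step, ±0.03°/2 = ±0.015°, of the stored one.
Parallels shrink by cos φ, so at 25.16° a degree of longitude is 111120 × 0.9051 ≈ 100577 m.
So at most 0.015° × 100577 ≈ 1508.66 m east–west.
Converting: 1508.66 m × 3.2808 ft/m ≈ 4949.7 ft.

4950 feet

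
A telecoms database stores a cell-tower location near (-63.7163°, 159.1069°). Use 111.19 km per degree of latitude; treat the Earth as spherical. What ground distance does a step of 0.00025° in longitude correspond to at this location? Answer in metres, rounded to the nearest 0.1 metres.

12.3 metres

One degree of longitude here spans 111190 × cos 63.7163° = 111190 × 0.4428 ≈ 49236.7 m; 0.00025° of that is 12.3092 m.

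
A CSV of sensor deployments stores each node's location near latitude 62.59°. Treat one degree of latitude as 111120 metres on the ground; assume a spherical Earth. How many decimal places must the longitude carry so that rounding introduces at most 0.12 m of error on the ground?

6 decimal places

At 62.59° one degree of longitude covers 111120 × cos 62.59° ≈ 111120 × 0.4604 ≈ 51154.6 m.
N decimal places → at most half a unit in the last place, 0.5 × 10⁻ᴺ° = 51154.6/2 × 10⁻ᴺ m.
Need 0.5 × 51154.6 × 10⁻ᴺ ≤ 0.12 → 10⁻ᴺ ≤ 4.692e-06, so N ≥ 5.33.
At 5 places the error can reach 0.256 m, but 6 places keeps it to 0.0256 m.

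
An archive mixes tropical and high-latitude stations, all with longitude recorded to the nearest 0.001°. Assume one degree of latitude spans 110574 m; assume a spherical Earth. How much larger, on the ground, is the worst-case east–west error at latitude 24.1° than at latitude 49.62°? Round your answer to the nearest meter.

Rounding to 3 decimal places leaves the longitude within ±0.0005° of the true value.
Error at 24.1° = 0.0005° × 110574 × cos 24.1° ≈ 55.287 × 0.9128 = 50.468 m.
Error at 49.62° = 0.0005° × 110574 × cos 49.62° ≈ 55.287 × 0.6479 = 35.818 m.
So the lower-latitude error exceeds the higher by 50.468 − 35.818 = 14.65 m.

15 meters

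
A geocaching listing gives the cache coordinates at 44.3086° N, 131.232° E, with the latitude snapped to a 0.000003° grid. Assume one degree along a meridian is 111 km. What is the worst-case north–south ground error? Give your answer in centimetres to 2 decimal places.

16.65 centimetres

With a 0.000003° grid the true value lies within half a step, ±0.000003°/2 = ±1.5e-06°, of the stored one.
North–south distance: 1.5e-06° × 111000 m/° = 0.1665 m.
That is 0.1665 m = 16.65 cm.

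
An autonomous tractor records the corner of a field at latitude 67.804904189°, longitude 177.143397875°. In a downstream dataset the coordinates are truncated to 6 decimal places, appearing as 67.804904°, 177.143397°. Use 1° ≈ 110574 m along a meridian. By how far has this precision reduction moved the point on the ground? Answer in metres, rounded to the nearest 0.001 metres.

The latitude changed by +0.000000189° and the longitude by +0.000000875°.
N–S: 0.000000189° × 110574 m/° = 0.0208985 m.
E–W at 67.8049°: 0.000000875° × 110574 × cos 67.8049° = 0.000000875 × 110574 × 0.3778 ≈ 0.0365493 m.
Distance: √(0.0208985² + 0.0365493²) ≈ 0.0421022 m.

0.042 metres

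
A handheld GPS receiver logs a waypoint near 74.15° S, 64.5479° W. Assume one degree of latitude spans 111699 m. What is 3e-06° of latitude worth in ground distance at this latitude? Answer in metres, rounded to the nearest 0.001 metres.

3e-06° × 111699 m/° = 0.335097 m.

0.335 metres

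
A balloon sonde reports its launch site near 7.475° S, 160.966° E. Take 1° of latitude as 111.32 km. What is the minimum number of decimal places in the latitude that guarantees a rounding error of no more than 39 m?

4 decimal places

One degree of latitude covers 111320 m.
N decimal places → at most half a unit in the last place, 0.5 × 10⁻ᴺ° = 111320/2 × 10⁻ᴺ m.
Need 0.5 × 111320 × 10⁻ᴺ ≤ 39 → 10⁻ᴺ ≤ 7.007e-04, so N ≥ 3.15.
So 4 decimal places suffice (5.57 m); 3 would allow up to 55.7 m.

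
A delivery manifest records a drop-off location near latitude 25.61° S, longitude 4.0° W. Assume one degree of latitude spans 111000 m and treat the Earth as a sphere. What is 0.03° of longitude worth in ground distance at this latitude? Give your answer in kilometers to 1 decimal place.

3.0 kilometers

0.03° of longitude at 25.61° is 0.03 × 111000 × cos 25.61° ≈ 0.03 × 100095 = 3002.85 m.
That is 3002.85 m = 3.0029 km.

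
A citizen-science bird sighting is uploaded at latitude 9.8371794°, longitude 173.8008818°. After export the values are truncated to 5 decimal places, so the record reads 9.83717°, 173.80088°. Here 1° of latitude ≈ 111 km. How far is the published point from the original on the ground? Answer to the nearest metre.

1 metres

Δlat = 9.8371794 − 9.83717 = +0.0000094°; Δlon = 173.8008818 − 173.80088 = +0.0000018°.
North–south shift: 0.0000094 × 111000 = 1.0434 m.
East–west at this latitude: 0.0000018° × 111000 × cos 9.83717° ≈ 0.0000018 × 109368 = 0.196862 m.
Combined displacement = (1.0434² + 0.196862²)^½ ≈ 1.06181 m.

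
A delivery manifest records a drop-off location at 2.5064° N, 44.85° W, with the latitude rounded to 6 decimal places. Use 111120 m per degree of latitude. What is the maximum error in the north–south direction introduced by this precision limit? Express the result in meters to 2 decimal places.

Rounding to 6 decimal places leaves the latitude within ±5e-07° of the true value.
North–south distance: 5e-07° × 111120 m/° = 0.05556 m.

0.06 meters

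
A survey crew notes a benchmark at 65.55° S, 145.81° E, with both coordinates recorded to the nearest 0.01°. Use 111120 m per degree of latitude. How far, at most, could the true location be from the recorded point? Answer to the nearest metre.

Rounding to 2 decimal places leaves each coordinate within ±0.005° of the true value.
North–south component: 0.005° × 111120 = 555.6 m.
E–W at 65.55°: 0.005° × 111120 × cos 65.55° = 0.005 × 111120 × 0.4139 ≈ 229.962 m.
Combining orthogonally: (555.6² + 229.962²)^½ ≈ 601.31 m.

601 metres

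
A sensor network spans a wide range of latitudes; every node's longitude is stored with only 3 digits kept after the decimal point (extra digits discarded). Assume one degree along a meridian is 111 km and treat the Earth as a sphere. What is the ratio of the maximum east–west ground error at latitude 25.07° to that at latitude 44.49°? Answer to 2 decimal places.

Truncating at 3 decimal places can drop up to a full unit in the last place, so the longitude may be off by as much as 0.001°.
At 25.07°: 0.001° × 111000 × cos 25.07° = 0.001 × 111000 × 0.9058 ≈ 100.54 m.
Error at 44.49° = 0.001° × 111000 × cos 44.49° ≈ 111 × 0.7134 = 79.184 m.
The ratio reduces to cos 25.07° / cos 44.49° = 0.9058/0.7134 ≈ 1.2697.

1.27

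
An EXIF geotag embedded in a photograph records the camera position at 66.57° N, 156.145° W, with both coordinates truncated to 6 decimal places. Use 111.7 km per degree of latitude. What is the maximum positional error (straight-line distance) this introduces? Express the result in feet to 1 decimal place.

Truncating at 6 decimal places can drop up to a full unit in the last place, so each coordinate may be off by as much as 1e-06°.
N–S: 1e-06° × 111700 m/° = 0.1117 m.
Longitude error → 1e-06 × 111700 × cos 66.57° = 1e-06 × 111700 × 0.3976 ≈ 0.0444151 m.
Combining orthogonally: (0.1117² + 0.0444151²)^½ ≈ 0.120206 m.
In feet: 0.120206 m ÷ 0.3048 ≈ 0.39438 ft.

0.4 feet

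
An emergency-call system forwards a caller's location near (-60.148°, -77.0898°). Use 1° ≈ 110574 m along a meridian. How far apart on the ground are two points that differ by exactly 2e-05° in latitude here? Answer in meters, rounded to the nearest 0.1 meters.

2.2 meters

2e-05° × 110574 m/° = 2.21148 m.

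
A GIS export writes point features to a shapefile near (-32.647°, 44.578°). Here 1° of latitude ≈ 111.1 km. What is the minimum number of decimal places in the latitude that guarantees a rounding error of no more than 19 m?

One degree of latitude covers 111100 m.
Rounding to N decimal places gives at most 0.5 × 10⁻ᴺ degrees of error, i.e. 0.5 × 10⁻ᴺ × 111100 m.
Setting 55550 × 10⁻ᴺ ≤ 19 gives 10ᴺ ≥ 2924, i.e. N ≥ 3.47.
At 3 places the error can reach 55.6 m, but 4 places keeps it to 5.56 m.

4 decimal places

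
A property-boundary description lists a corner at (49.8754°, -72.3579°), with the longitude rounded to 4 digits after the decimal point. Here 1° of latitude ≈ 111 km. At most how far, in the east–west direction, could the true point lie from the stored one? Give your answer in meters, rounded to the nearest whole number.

4 meters

Rounding to 4 decimal places leaves the longitude within ±5e-05° of the true value.
One degree of longitude at 49.8754° is 111000 × cos 49.8754° ≈ 111000 × 0.6445 = 71534.2 m.
East–west error: 5e-05° × 71534.2 m/° ≈ 3.57671 m.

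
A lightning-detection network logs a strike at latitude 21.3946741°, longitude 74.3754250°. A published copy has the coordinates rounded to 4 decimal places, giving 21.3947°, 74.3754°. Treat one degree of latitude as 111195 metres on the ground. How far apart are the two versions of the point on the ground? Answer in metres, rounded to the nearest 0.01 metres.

Δlat = 21.3946741 − 21.3947 = -0.0000259°; Δlon = 74.3754250 − 74.3754 = +0.0000250°.
North–south shift: -0.0000259 × 111195 = -2.87995 m.
East–west at this latitude: 0.0000250° × 111195 × cos 21.3947° ≈ 0.0000250 × 103533 = 2.58831 m.
Distance: √(2.87995² + 2.58831²) ≈ 3.87214 m.

3.87 metres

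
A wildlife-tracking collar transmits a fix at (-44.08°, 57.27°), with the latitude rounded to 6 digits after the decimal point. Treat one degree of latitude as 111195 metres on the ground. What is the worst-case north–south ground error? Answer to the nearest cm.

Rounding to 6 decimal places leaves the latitude within ±5e-07° of the true value.
North–south distance: 5e-07° × 111195 m/° = 0.0555975 m.
That is 0.0555975 m = 5.5597 cm.

6 cm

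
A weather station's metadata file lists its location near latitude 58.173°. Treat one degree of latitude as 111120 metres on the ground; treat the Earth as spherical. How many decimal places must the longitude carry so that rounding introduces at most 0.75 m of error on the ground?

At 58.173° one degree of longitude covers 111120 × cos 58.173° ≈ 111120 × 0.5274 ≈ 58599.8 m.
Rounding to N decimal places gives at most 0.5 × 10⁻ᴺ degrees of error, i.e. 0.5 × 10⁻ᴺ × 58599.8 m.
Setting 29299.9 × 10⁻ᴺ ≤ 0.75 gives 10ᴺ ≥ 3.907e+04, i.e. N ≥ 4.59.
N = 4 would give 2.93 m (too coarse); N = 5 gives 0.293 m ≤ 0.75 m.

5 decimal places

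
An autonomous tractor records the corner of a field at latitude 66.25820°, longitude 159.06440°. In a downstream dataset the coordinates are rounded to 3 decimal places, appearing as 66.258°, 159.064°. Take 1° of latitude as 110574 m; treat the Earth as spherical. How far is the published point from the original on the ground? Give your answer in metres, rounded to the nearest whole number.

28 metres

Δlat = 66.25820 − 66.258 = +0.00020°; Δlon = 159.06440 − 159.064 = +0.00040°.
N–S: 0.00020° × 110574 m/° = 22.1148 m.
East–west at this latitude: 0.00040° × 110574 × cos 66.258° ≈ 0.00040 × 44519.2 = 17.8077 m.
Hypotenuse of the two orthogonal shifts: √(22.1148² + 17.8077²) = 28.3933 m.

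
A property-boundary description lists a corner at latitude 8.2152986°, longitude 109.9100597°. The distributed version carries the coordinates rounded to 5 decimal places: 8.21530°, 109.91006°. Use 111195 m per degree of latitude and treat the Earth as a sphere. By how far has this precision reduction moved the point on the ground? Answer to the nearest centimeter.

The latitude changed by -0.0000014° and the longitude by -0.0000003°.
N–S: -0.0000014° × 111195 m/° = -0.155673 m.
E–W at 8.2153°: -0.0000003° × 111195 × cos 8.2153° = -0.0000003 × 111195 × 0.9897 ≈ -0.0330162 m.
Combined displacement = (0.155673² + 0.0330162²)^½ ≈ 0.159136 m.
That is 0.159136 m = 15.914 cm.

16 centimeters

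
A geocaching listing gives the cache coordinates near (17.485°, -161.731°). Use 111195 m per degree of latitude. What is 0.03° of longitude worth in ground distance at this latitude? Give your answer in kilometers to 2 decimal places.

0.03° of longitude at 17.485° is 0.03 × 111195 × cos 17.485° ≈ 0.03 × 106057 = 3181.72 m.
That is 3181.72 m = 3.1817 km.

3.18 kilometers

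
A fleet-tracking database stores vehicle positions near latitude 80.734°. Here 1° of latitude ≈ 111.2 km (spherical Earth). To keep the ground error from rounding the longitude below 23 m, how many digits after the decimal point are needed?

3 decimal places

At 80.734° one degree of longitude covers 111200 × cos 80.734° ≈ 111200 × 0.1610 ≈ 17905.2 m.
Rounding to N decimal places gives at most 0.5 × 10⁻ᴺ degrees of error, i.e. 0.5 × 10⁻ᴺ × 17905.2 m.
Need 0.5 × 17905.2 × 10⁻ᴺ ≤ 23 → 10⁻ᴺ ≤ 2.569e-03, so N ≥ 2.59.
At 2 places the error can reach 89.5 m, but 3 places keeps it to 8.95 m.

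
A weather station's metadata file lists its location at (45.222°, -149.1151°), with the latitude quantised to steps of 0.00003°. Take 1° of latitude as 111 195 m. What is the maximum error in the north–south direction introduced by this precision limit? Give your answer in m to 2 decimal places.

1.67 m

With a 0.00003° grid the true value lies within half a step, ±0.00003°/2 = ±1.5e-05°, of the stored one.
So the N–S error is at most 1.5e-05 × 111195 = 1.66793 m.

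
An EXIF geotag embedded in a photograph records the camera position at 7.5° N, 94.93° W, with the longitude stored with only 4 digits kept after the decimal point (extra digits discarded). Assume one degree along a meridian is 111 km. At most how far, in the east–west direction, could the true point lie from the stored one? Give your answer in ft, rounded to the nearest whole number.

36 ft

Truncating at 4 decimal places can drop up to a full unit in the last place, so the longitude may be off by as much as 0.0001°.
At latitude 7.5° a degree of longitude spans 111000 m × cos 7.5° = 111000 × 0.9914 ≈ 110050 m.
So at most 0.0001° × 110050 ≈ 11.005 m east–west.
Converting: 11.005 m × 3.2808 ft/m ≈ 36.106 ft.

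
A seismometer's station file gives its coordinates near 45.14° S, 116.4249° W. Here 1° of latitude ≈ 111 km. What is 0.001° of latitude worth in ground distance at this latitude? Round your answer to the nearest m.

Along a meridian 0.001° is 0.001 × 111000 = 111 m.

111 m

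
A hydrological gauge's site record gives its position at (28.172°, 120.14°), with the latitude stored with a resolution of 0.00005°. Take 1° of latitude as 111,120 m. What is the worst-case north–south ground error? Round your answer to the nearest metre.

3 metres

With a 0.00005° grid the true value lies within half a step, ±0.00005°/2 = ±2.5e-05°, of the stored one.
So the N–S error is at most 2.5e-05 × 111120 = 2.778 m.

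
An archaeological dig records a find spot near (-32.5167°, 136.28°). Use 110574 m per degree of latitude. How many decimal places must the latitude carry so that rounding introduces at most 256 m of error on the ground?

One degree of latitude covers 110574 m.
N decimal places → at most half a unit in the last place, 0.5 × 10⁻ᴺ° = 110574/2 × 10⁻ᴺ m.
Need 0.5 × 110574 × 10⁻ᴺ ≤ 256 → 10⁻ᴺ ≤ 4.630e-03, so N ≥ 2.33.
So 3 decimal places suffice (55.3 m); 2 would allow up to 553 m.

3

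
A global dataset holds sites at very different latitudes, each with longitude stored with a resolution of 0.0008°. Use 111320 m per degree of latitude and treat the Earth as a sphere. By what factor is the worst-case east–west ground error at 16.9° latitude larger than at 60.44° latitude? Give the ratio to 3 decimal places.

1.939

With a 0.0008° grid the true value lies within half a step, ±0.0008°/2 = ±0.0004°, of the stored one.
Error at 16.9° = 0.0004° × 111320 × cos 16.9° ≈ 44.528 × 0.9568 = 42.605 m.
Error at 60.44° = 0.0004° × 111320 × cos 60.44° ≈ 44.528 × 0.4933 = 21.967 m.
The ratio reduces to cos 16.9° / cos 60.44° = 0.9568/0.4933 ≈ 1.9395.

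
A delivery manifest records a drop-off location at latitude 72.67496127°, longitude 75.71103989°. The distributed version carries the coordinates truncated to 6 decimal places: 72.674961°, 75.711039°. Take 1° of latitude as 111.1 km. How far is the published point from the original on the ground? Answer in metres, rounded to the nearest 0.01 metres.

0.04 metres

The latitude changed by +0.00000027° and the longitude by +0.00000089°.
N–S: 0.00000027° × 111100 m/° = 0.029997 m.
E–W at 72.675°: 0.00000089° × 111100 × cos 72.675° = 0.00000089 × 111100 × 0.2978 ≈ 0.0294454 m.
Distance: √(0.029997² + 0.0294454²) ≈ 0.0420339 m.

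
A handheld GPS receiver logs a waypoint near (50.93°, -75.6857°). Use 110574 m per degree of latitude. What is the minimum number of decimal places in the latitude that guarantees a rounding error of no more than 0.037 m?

7 decimal places

One degree of latitude covers 110574 m.
With N decimal places the half-ulp bound is 0.5·10⁻ᴺ°, or 0.5·10⁻ᴺ × 110574 m on the ground.
Need 0.5 × 110574 × 10⁻ᴺ ≤ 0.037 → 10⁻ᴺ ≤ 6.692e-07, so N ≥ 6.17.
So 7 decimal places suffice (0.00553 m); 6 would allow up to 0.0553 m.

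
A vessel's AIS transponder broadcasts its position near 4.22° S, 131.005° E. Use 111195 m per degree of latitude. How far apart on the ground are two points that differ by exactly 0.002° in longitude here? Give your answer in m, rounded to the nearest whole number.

At 4.22° a degree of longitude is 111195 × cos 4.22° ≈ 110894 m, so 0.002° corresponds to 221.787 m.

222 m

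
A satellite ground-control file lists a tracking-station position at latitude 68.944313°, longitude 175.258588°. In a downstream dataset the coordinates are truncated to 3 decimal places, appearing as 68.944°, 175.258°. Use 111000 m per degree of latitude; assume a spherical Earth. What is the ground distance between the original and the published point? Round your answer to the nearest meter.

Δlat = 68.944313 − 68.944 = +0.000313°; Δlon = 175.258588 − 175.258 = +0.000588°.
N–S: 0.000313° × 111000 m/° = 34.743 m.
E–W at 68.944°: 0.000588° × 111000 × cos 68.944° = 0.000588 × 111000 × 0.3593 ≈ 23.4495 m.
Distance: √(34.743² + 23.4495²) ≈ 41.916 m.

42 meters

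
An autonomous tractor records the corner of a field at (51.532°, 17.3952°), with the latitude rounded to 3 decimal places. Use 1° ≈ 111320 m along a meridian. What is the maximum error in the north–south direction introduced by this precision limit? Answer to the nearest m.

Rounding to 3 decimal places leaves the latitude within ±0.0005° of the true value.
North–south distance: 0.0005° × 111320 m/° = 55.66 m.

56 m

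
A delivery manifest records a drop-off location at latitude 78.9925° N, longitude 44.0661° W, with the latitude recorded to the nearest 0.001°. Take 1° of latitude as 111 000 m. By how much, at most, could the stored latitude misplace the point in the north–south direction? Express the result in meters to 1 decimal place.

55.5 meters

Rounding to 3 decimal places leaves the latitude within ±0.0005° of the true value.
Along the meridian that is 0.0005° × 111000 m/° = 55.5 m.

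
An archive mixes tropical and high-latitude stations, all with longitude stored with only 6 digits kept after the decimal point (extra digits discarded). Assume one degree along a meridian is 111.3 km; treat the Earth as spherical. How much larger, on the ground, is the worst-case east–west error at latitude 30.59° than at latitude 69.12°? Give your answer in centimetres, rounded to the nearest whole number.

Truncating at 6 decimal places can drop up to a full unit in the last place, so the longitude may be off by as much as 1e-06°.
At 30.59°: 1e-06° × 111300 × cos 30.59° = 1e-06 × 111300 × 0.8608 ≈ 0.09581 m.
At 69.12°: 1e-06° × 111300 × cos 69.12° = 1e-06 × 111300 × 0.3564 ≈ 0.039669 m.
So the lower-latitude error exceeds the higher by 0.09581 − 0.039669 = 0.056142 m.
That is 0.0561418 m = 5.6142 cm.

6 centimetres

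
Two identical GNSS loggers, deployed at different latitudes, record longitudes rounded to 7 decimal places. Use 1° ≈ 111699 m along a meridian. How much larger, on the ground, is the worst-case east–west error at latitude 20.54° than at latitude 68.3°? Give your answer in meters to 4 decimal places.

Rounding to 7 decimal places leaves the longitude within ±5e-08° of the true value.
At 20.54°: 5e-08° × 111699 × cos 20.54° = 5e-08 × 111699 × 0.9364 ≈ 0.0052299 m.
Error at 68.3° = 5e-08° × 111699 × cos 68.3° ≈ 0.0055849 × 0.3697 = 0.002065 m.
Difference: 0.0052299 − 0.002065 = 0.0031649 m.

0.0032 meters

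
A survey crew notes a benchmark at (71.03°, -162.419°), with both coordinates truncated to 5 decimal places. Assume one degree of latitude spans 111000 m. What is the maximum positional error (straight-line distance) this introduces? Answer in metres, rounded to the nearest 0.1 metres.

1.2 metres

Truncating at 5 decimal places can drop up to a full unit in the last place, so each coordinate may be off by as much as 1e-05°.
N–S: 1e-05° × 111000 m/° = 1.11 m.
E–W at 71.03°: 1e-05° × 111000 × cos 71.03° = 1e-05 × 111000 × 0.3251 ≈ 0.360831 m.
Worst case both components are at the extreme and orthogonal: √(1.11² + 0.360831²) ≈ 1.16718 m.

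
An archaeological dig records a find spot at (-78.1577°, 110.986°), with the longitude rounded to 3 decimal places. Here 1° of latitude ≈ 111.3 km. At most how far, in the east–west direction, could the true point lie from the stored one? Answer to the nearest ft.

37 ft

Rounding to 3 decimal places leaves the longitude within ±0.0005° of the true value.
One degree of longitude at 78.1577° is 111300 × cos 78.1577° ≈ 111300 × 0.2052 = 22840.8 m.
Maximum E–W displacement: 0.0005 × 22840.8 = 11.4204 m.
In feet: 11.4204 m ÷ 0.3048 ≈ 37.469 ft.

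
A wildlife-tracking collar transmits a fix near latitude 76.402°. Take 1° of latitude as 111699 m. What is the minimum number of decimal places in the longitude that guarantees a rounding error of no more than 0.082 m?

6

At 76.402° one degree of longitude covers 111699 × cos 76.402° ≈ 111699 × 0.2351 ≈ 26261.3 m.
Rounding to N decimal places gives at most 0.5 × 10⁻ᴺ degrees of error, i.e. 0.5 × 10⁻ᴺ × 26261.3 m.
Need 0.5 × 26261.3 × 10⁻ᴺ ≤ 0.082 → 10⁻ᴺ ≤ 6.245e-06, so N ≥ 5.20.
So 6 decimal places suffice (0.0131 m); 5 would allow up to 0.131 m.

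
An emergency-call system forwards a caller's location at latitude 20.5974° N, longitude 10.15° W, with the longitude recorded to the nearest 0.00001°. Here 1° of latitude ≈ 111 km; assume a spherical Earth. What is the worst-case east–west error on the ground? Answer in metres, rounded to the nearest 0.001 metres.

0.520 metres

Rounding to 5 decimal places leaves the longitude within ±5e-06° of the true value.
Parallels shrink by cos φ, so at 20.5974° a degree of longitude is 111000 × 0.9361 ≈ 103904 m.
Maximum E–W displacement: 5e-06 × 103904 = 0.519522 m.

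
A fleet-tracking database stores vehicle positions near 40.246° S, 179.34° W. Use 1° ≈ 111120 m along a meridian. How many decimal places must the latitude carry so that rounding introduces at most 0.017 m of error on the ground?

7

One degree of latitude covers 111120 m.
With N decimal places the half-ulp bound is 0.5·10⁻ᴺ°, or 0.5·10⁻ᴺ × 111120 m on the ground.
Setting 55560 × 10⁻ᴺ ≤ 0.017 gives 10ᴺ ≥ 3.268e+06, i.e. N ≥ 6.51.
At 6 places the error can reach 0.0556 m, but 7 places keeps it to 0.00556 m.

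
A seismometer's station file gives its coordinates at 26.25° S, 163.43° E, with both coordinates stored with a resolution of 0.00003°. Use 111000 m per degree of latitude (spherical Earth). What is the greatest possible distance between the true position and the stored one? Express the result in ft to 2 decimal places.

With a 0.00003° grid the true value lies within half a step, ±0.00003°/2 = ±1.5e-05°, of the stored one.
North–south component: 1.5e-05° × 111000 = 1.665 m.
Longitude error → 1.5e-05 × 111000 × cos 26.25° = 1.5e-05 × 111000 × 0.8969 ≈ 1.49329 m.
The two errors are perpendicular, so the maximum displacement is √(1.665² + 1.49329²) ≈ 2.23655 m.
Converting: 2.23655 m × 3.2808 ft/m ≈ 7.3378 ft.

7.34 ft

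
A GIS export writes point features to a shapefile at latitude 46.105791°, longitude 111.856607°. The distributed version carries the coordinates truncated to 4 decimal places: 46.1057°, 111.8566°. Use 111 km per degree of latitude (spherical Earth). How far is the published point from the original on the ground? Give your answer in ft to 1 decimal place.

33.2 ft

Δlat = 46.105791 − 46.1057 = +0.000091°; Δlon = 111.856607 − 111.8566 = +0.000007°.
North–south shift: 0.000091 × 111000 = 10.101 m.
East–west at this latitude: 0.000007° × 111000 × cos 46.1057° ≈ 0.000007 × 76959.6 = 0.538718 m.
Distance: √(10.101² + 0.538718²) ≈ 10.1154 m.
Converting: 10.1154 m × 3.2808 ft/m ≈ 33.187 ft.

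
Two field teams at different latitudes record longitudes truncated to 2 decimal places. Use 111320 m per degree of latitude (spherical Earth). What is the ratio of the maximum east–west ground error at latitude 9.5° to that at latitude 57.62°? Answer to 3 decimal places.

1.842

Truncating at 2 decimal places can drop up to a full unit in the last place, so the longitude may be off by as much as 0.01°.
At 9.5°: 0.01° × 111320 × cos 9.5° = 0.01 × 111320 × 0.9863 ≈ 1097.9 m.
Error at 57.62° = 0.01° × 111320 × cos 57.62° ≈ 1113.2 × 0.5355 = 596.15 m.
The ratio reduces to cos 9.5° / cos 57.62° = 0.9863/0.5355 ≈ 1.8417.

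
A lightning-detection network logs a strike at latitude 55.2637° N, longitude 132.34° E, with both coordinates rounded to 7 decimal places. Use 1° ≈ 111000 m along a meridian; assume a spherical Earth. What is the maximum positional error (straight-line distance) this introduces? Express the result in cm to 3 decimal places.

0.639 cm

Rounding to 7 decimal places leaves each coordinate within ±5e-08° of the true value.
Latitude error → 5e-08 × 111000 = 0.00555 m along the meridian.
Longitude error → 5e-08 × 111000 × cos 55.2637° = 5e-08 × 111000 × 0.5698 ≈ 0.00316239 m.
The two errors are perpendicular, so the maximum displacement is √(0.00555² + 0.00316239²) ≈ 0.00638774 m.
That is 0.00638774 m = 0.63877 cm.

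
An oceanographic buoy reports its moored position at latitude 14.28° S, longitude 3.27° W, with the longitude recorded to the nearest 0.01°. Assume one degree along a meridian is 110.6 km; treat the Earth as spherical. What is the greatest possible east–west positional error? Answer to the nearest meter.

Rounding to 2 decimal places leaves the longitude within ±0.005° of the true value.
One degree of longitude at 14.28° is 110600 × cos 14.28° ≈ 110600 × 0.9691 = 107183 m.
Maximum E–W displacement: 0.005 × 107183 = 535.913 m.

536 meters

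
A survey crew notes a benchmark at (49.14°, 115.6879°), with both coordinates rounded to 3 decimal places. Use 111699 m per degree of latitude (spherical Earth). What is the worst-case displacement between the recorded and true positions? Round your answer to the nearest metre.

Rounding to 3 decimal places leaves each coordinate within ±0.0005° of the true value.
N–S: 0.0005° × 111699 m/° = 55.8495 m.
East–west component at 49.14°: 0.0005° × 111699 × cos 49.14° ≈ 0.0005 × 73074.9 ≈ 36.5375 m.
The two errors are perpendicular, so the maximum displacement is √(55.8495² + 36.5375²) ≈ 66.7394 m.

67 metres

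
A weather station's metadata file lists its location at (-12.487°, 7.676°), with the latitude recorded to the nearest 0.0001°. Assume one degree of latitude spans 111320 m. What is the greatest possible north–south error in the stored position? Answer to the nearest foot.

Rounding to 4 decimal places leaves the latitude within ±5e-05° of the true value.
North–south distance: 5e-05° × 111320 m/° = 5.566 m.
In feet: 5.566 m ÷ 0.3048 ≈ 18.261 ft.

18 feet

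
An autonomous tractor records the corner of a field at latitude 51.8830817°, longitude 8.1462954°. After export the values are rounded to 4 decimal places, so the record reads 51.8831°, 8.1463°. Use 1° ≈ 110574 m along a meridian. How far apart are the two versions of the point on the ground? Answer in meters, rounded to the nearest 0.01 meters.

2.05 meters

The latitude changed by -0.0000183° and the longitude by -0.0000046°.
North–south shift: -0.0000183 × 110574 = -2.0235 m.
East–west at this latitude: -0.0000046° × 110574 × cos 51.8831° ≈ -0.0000046 × 68253.8 = -0.313967 m.
Distance: √(2.0235² + 0.313967²) ≈ 2.04772 m.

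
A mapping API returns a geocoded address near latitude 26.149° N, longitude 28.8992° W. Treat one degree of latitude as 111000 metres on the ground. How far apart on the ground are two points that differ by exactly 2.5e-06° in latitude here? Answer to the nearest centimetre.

Along a meridian 2.5e-06° is 2.5e-06 × 111000 = 0.2775 m.
That is 0.2775 m = 27.75 cm.

28 centimetres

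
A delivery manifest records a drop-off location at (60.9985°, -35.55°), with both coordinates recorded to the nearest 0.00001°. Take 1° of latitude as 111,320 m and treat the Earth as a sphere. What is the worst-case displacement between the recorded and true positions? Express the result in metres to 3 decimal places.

Rounding to 5 decimal places leaves each coordinate within ±5e-06° of the true value.
North–south component: 5e-06° × 111320 = 0.5566 m.
Longitude error → 5e-06 × 111320 × cos 60.9985° = 5e-06 × 111320 × 0.4848 ≈ 0.269858 m.
The two errors are perpendicular, so the maximum displacement is √(0.5566² + 0.269858²) ≈ 0.618568 m.

0.619 metres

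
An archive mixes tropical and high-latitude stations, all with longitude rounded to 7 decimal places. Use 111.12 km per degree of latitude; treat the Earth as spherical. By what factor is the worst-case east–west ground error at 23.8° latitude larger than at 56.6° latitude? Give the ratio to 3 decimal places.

1.662

Rounding to 7 decimal places leaves the longitude within ±5e-08° of the true value.
At 23.8°: 5e-08° × 111120 × cos 23.8° = 5e-08 × 111120 × 0.9150 ≈ 0.0050835 m.
Error at 56.6° = 5e-08° × 111120 × cos 56.6° ≈ 0.005556 × 0.5505 = 0.0030585 m.
Ratio: 0.0050835 / 0.0030585 = cos 23.8° / cos 56.6° ≈ 1.6621.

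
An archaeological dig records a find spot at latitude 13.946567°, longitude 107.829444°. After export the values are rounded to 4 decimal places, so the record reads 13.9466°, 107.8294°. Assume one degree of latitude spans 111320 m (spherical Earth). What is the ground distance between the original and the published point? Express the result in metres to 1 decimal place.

Δlat = 13.946567 − 13.9466 = -0.000033°; Δlon = 107.829444 − 107.8294 = +0.000044°.
N–S: -0.000033° × 111320 m/° = -3.67356 m.
East–west at this latitude: 0.000044° × 111320 × cos 13.9466° ≈ 0.000044 × 108038 = 4.75369 m.
Combined displacement = (3.67356² + 4.75369²)^½ ≈ 6.00771 m.

6.0 metres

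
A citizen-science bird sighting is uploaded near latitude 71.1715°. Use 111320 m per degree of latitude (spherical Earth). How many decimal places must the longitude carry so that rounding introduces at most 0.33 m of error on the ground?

5

At 71.1715° one degree of longitude covers 111320 × cos 71.1715° ≈ 111320 × 0.3227 ≈ 35927 m.
With N decimal places the half-ulp bound is 0.5·10⁻ᴺ°, or 0.5·10⁻ᴺ × 35927 m on the ground.
Setting 17963.5 × 10⁻ᴺ ≤ 0.33 gives 10ᴺ ≥ 5.443e+04, i.e. N ≥ 4.74.
N = 4 would give 1.8 m (too coarse); N = 5 gives 0.18 m ≤ 0.33 m.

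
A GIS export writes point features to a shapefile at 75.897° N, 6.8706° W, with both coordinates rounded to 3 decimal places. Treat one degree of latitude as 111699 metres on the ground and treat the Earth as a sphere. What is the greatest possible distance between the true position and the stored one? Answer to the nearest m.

Rounding to 3 decimal places leaves each coordinate within ±0.0005° of the true value.
North–south component: 0.0005° × 111699 = 55.8495 m.
East–west component at 75.897°: 0.0005° × 111699 × cos 75.897° ≈ 0.0005 × 27217.2 ≈ 13.6086 m.
Combining orthogonally: (55.8495² + 13.6086²)^½ ≈ 57.4836 m.

57 m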